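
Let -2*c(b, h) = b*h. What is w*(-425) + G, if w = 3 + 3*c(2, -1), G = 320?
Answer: -2230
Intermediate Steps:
c(b, h) = -b*h/2
w = 6 (w = 3 + 3*(-½*2*(-1)) = 3 + 3*1 = 3 + 3 = 6)
w*(-425) + G = 6*(-425) + 320 = -2550 + 320 = -2230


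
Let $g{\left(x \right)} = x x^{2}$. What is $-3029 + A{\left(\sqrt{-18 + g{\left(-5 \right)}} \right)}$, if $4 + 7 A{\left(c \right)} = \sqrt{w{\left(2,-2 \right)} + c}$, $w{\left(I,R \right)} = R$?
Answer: $- \frac{21207}{7} + \frac{\sqrt{-2 + i \sqrt{143}}}{7} \approx -3029.3 + 0.37964 i$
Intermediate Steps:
$g{\left(x \right)} = x^{3}$
$A{\left(c \right)} = - \frac{4}{7} + \frac{\sqrt{-2 + c}}{7}$
$-3029 + A{\left(\sqrt{-18 + g{\left(-5 \right)}} \right)} = -3029 - \left(\frac{4}{7} - \frac{\sqrt{-2 + \sqrt{-18 + \left(-5\right)^{3}}}}{7}\right) = -3029 - \left(\frac{4}{7} - \frac{\sqrt{-2 + \sqrt{-18 - 125}}}{7}\right) = -3029 - \left(\frac{4}{7} - \frac{\sqrt{-2 + \sqrt{-143}}}{7}\right) = -3029 - \left(\frac{4}{7} - \frac{\sqrt{-2 + i \sqrt{143}}}{7}\right) = - \frac{21207}{7} + \frac{\sqrt{-2 + i \sqrt{143}}}{7}$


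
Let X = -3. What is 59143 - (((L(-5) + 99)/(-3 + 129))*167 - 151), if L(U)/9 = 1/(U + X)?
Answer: 6626399/112 ≈ 59164.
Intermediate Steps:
L(U) = 9/(-3 + U) (L(U) = 9/(U - 3) = 9/(-3 + U))
59143 - (((L(-5) + 99)/(-3 + 129))*167 - 151) = 59143 - (((9/(-3 - 5) + 99)/(-3 + 129))*167 - 151) = 59143 - (((9/(-8) + 99)/126)*167 - 151) = 59143 - (((9*(-⅛) + 99)*(1/126))*167 - 151) = 59143 - (((-9/8 + 99)*(1/126))*167 - 151) = 59143 - (((783/8)*(1/126))*167 - 151) = 59143 - ((87/112)*167 - 151) = 59143 - (14529/112 - 151) = 59143 - 1*(-2383/112) = 59143 + 2383/112 = 6626399/112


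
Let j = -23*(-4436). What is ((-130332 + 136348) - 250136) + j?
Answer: -142092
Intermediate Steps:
j = 102028
((-130332 + 136348) - 250136) + j = ((-130332 + 136348) - 250136) + 102028 = (6016 - 250136) + 102028 = -244120 + 102028 = -142092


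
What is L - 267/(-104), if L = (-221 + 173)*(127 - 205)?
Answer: 389643/104 ≈ 3746.6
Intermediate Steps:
L = 3744 (L = -48*(-78) = 3744)
L - 267/(-104) = 3744 - 267/(-104) = 3744 - 267*(-1)/104 = 3744 - 1*(-267/104) = 3744 + 267/104 = 389643/104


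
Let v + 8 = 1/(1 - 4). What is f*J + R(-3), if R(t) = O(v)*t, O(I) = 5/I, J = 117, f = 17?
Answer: 9954/5 ≈ 1990.8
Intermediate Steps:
v = -25/3 (v = -8 + 1/(1 - 4) = -8 + 1/(-3) = -8 - ⅓ = -25/3 ≈ -8.3333)
R(t) = -3*t/5 (R(t) = (5/(-25/3))*t = (5*(-3/25))*t = -3*t/5)
f*J + R(-3) = 17*117 - ⅗*(-3) = 1989 + 9/5 = 9954/5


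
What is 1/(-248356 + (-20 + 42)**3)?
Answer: -1/237708 ≈ -4.2068e-6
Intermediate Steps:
1/(-248356 + (-20 + 42)**3) = 1/(-248356 + 22**3) = 1/(-248356 + 10648) = 1/(-237708) = -1/237708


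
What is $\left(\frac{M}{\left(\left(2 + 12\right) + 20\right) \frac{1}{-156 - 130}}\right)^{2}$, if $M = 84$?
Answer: $\frac{144288144}{289} \approx 4.9927 \cdot 10^{5}$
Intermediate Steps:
$\left(\frac{M}{\left(\left(2 + 12\right) + 20\right) \frac{1}{-156 - 130}}\right)^{2} = \left(\frac{84}{\left(\left(2 + 12\right) + 20\right) \frac{1}{-156 - 130}}\right)^{2} = \left(\frac{84}{\left(14 + 20\right) \frac{1}{-286}}\right)^{2} = \left(\frac{84}{34 \left(- \frac{1}{286}\right)}\right)^{2} = \left(\frac{84}{- \frac{17}{143}}\right)^{2} = \left(84 \left(- \frac{143}{17}\right)\right)^{2} = \left(- \frac{12012}{17}\right)^{2} = \frac{144288144}{289}$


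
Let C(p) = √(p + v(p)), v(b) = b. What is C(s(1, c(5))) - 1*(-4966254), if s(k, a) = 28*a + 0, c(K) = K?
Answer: 4966254 + 2*√70 ≈ 4.9663e+6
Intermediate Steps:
s(k, a) = 28*a
C(p) = √2*√p (C(p) = √(p + p) = √(2*p) = √2*√p)
C(s(1, c(5))) - 1*(-4966254) = √2*√(28*5) - 1*(-4966254) = √2*√140 + 4966254 = √2*(2*√35) + 4966254 = 2*√70 + 4966254 = 4966254 + 2*√70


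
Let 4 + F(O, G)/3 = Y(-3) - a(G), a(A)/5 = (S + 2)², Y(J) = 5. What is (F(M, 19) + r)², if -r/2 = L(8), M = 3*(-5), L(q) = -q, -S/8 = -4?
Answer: 300017041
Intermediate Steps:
S = 32 (S = -8*(-4) = 32)
a(A) = 5780 (a(A) = 5*(32 + 2)² = 5*34² = 5*1156 = 5780)
M = -15
r = 16 (r = -(-2)*8 = -2*(-8) = 16)
F(O, G) = -17337 (F(O, G) = -12 + 3*(5 - 1*5780) = -12 + 3*(5 - 5780) = -12 + 3*(-5775) = -12 - 17325 = -17337)
(F(M, 19) + r)² = (-17337 + 16)² = (-17321)² = 300017041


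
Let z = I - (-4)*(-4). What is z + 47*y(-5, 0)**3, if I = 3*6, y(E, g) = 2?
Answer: 378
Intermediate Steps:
I = 18
z = 2 (z = 18 - (-4)*(-4) = 18 - 1*16 = 18 - 16 = 2)
z + 47*y(-5, 0)**3 = 2 + 47*2**3 = 2 + 47*8 = 2 + 376 = 378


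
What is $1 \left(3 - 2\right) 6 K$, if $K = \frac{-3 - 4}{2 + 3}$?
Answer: $- \frac{42}{5} \approx -8.4$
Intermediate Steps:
$K = - \frac{7}{5} \approx -1.4$
$1 \left(3 - 2\right) 6 K = 1 \left(3 - 2\right) 6 \left(- \frac{7}{5}\right) = 1 \cdot 1 \cdot 6 \left(- \frac{7}{5}\right) = 1 \cdot 6 \left(- \frac{7}{5}\right) = 6 \left(- \frac{7}{5}\right) = - \frac{42}{5}$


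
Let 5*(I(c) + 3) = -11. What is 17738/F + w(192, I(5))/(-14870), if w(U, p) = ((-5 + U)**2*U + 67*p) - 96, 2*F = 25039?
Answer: -8549713899/18996425 ≈ -450.07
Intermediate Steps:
F = 25039/2 (F = (1/2)*25039 = 25039/2 ≈ 12520.)
I(c) = -26/5 (I(c) = -3 + (1/5)*(-11) = -3 - 11/5 = -26/5)
w(U, p) = -96 + 67*p + U*(-5 + U)**2 (w(U, p) = (U*(-5 + U)**2 + 67*p) - 96 = (67*p + U*(-5 + U)**2) - 96 = -96 + 67*p + U*(-5 + U)**2)
17738/F + w(192, I(5))/(-14870) = 17738/(25039/2) + (-96 + 67*(-26/5) + 192*(-5 + 192)**2)/(-14870) = 17738*(2/25039) + (-96 - 1742/5 + 192*187**2)*(-1/14870) = 724/511 + (-96 - 1742/5 + 192*34969)*(-1/14870) = 724/511 + (-96 - 1742/5 + 6714048)*(-1/14870) = 724/511 + (33568018/5)*(-1/14870) = 724/511 - 16784009/37175 = -8549713899/18996425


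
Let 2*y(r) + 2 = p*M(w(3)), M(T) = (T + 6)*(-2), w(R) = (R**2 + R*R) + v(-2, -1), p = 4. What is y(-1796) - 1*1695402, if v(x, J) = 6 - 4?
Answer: -1695507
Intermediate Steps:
v(x, J) = 2
w(R) = 2 + 2*R**2 (w(R) = (R**2 + R*R) + 2 = (R**2 + R**2) + 2 = 2*R**2 + 2 = 2 + 2*R**2)
M(T) = -12 - 2*T (M(T) = (6 + T)*(-2) = -12 - 2*T)
y(r) = -105 (y(r) = -1 + (4*(-12 - 2*(2 + 2*3**2)))/2 = -1 + (4*(-12 - 2*(2 + 2*9)))/2 = -1 + (4*(-12 - 2*(2 + 18)))/2 = -1 + (4*(-12 - 2*20))/2 = -1 + (4*(-12 - 40))/2 = -1 + (4*(-52))/2 = -1 + (1/2)*(-208) = -1 - 104 = -105)
y(-1796) - 1*1695402 = -105 - 1*1695402 = -105 - 1695402 = -1695507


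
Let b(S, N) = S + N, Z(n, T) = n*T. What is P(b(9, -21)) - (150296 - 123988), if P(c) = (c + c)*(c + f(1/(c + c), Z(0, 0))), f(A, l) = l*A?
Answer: -26020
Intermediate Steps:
Z(n, T) = T*n
f(A, l) = A*l
b(S, N) = N + S
P(c) = 2*c² (P(c) = (c + c)*(c + (0*0)/(c + c)) = (2*c)*(c + 0/(2*c)) = (2*c)*(c + (1/(2*c))*0) = (2*c)*(c + 0) = (2*c)*c = 2*c²)
P(b(9, -21)) - (150296 - 123988) = 2*(-21 + 9)² - (150296 - 123988) = 2*(-12)² - 1*26308 = 2*144 - 26308 = 288 - 26308 = -26020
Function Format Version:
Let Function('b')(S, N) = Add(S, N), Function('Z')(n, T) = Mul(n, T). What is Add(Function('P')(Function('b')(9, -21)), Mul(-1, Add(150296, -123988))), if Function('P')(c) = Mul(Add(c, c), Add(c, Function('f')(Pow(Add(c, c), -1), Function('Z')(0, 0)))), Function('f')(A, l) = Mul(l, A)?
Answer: -26020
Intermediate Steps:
Function('Z')(n, T) = Mul(T, n)
Function('f')(A, l) = Mul(A, l)
Function('b')(S, N) = Add(N, S)
Function('P')(c) = Mul(2, Pow(c, 2)) (Function('P')(c) = Mul(Add(c, c), Add(c, Mul(Pow(Add(c, c), -1), Mul(0, 0)))) = Mul(Mul(2, c), Add(c, Mul(Pow(Mul(2, c), -1), 0))) = Mul(Mul(2, c), Add(c, Mul(Mul(Rational(1, 2), Pow(c, -1)), 0))) = Mul(Mul(2, c), Add(c, 0)) = Mul(Mul(2, c), c) = Mul(2, Pow(c, 2)))
Add(Function('P')(Function('b')(9, -21)), Mul(-1, Add(150296, -123988))) = Add(Mul(2, Pow(Add(-21, 9), 2)), Mul(-1, Add(150296, -123988))) = Add(Mul(2, Pow(-12, 2)), Mul(-1, 26308)) = Add(Mul(2, 144), -26308) = Add(288, -26308) = -26020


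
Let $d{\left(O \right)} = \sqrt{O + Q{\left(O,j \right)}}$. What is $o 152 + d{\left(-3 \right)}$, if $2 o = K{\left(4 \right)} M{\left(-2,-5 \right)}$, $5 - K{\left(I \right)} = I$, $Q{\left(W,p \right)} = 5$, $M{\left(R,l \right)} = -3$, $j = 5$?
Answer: $-228 + \sqrt{2} \approx -226.59$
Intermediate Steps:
$K{\left(I \right)} = 5 - I$
$d{\left(O \right)} = \sqrt{5 + O}$ ($d{\left(O \right)} = \sqrt{O + 5} = \sqrt{5 + O}$)
$o = - \frac{3}{2}$ ($o = \frac{\left(5 - 4\right) \left(-3\right)}{2} = \frac{1 \left(-3\right)}{2} = \frac{1}{2} \left(-3\right) = - \frac{3}{2} \approx -1.5$)
$o 152 + d{\left(-3 \right)} = \left(- \frac{3}{2}\right) 152 + \sqrt{5 - 3} = -228 + \sqrt{2}$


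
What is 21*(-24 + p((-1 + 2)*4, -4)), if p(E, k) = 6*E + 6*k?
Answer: -504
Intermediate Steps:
21*(-24 + p((-1 + 2)*4, -4)) = 21*(-24 + (6*((-1 + 2)*4) + 6*(-4))) = 21*(-24 + (6*(1*4) - 24)) = 21*(-24 + (6*4 - 24)) = 21*(-24 + (24 - 24)) = 21*(-24 + 0) = 21*(-24) = -504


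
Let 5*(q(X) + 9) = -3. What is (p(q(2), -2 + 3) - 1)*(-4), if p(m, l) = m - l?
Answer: 232/5 ≈ 46.400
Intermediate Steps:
q(X) = -48/5 (q(X) = -9 + (⅕)*(-3) = -9 - ⅗ = -48/5)
(p(q(2), -2 + 3) - 1)*(-4) = ((-48/5 - (-2 + 3)) - 1)*(-4) = ((-48/5 - 1*1) - 1)*(-4) = ((-48/5 - 1) - 1)*(-4) = (-53/5 - 1)*(-4) = -58/5*(-4) = 232/5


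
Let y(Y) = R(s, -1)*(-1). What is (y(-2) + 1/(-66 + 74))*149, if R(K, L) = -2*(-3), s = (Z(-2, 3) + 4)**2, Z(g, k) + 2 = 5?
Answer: -7003/8 ≈ -875.38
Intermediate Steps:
Z(g, k) = 3 (Z(g, k) = -2 + 5 = 3)
s = 49 (s = (3 + 4)**2 = 7**2 = 49)
R(K, L) = 6
y(Y) = -6 (y(Y) = 6*(-1) = -6)
(y(-2) + 1/(-66 + 74))*149 = (-6 + 1/(-66 + 74))*149 = (-6 + 1/8)*149 = -47/8*149 = -7003/8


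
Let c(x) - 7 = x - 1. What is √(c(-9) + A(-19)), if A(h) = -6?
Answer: 3*I ≈ 3.0*I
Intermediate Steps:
c(x) = 6 + x (c(x) = 7 + (x - 1) = 7 + (-1 + x) = 6 + x)
√(c(-9) + A(-19)) = √((6 - 9) - 6) = √(-3 - 6) = √(-9) = 3*I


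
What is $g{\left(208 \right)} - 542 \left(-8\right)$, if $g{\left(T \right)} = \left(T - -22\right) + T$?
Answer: $4774$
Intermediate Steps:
$g{\left(T \right)} = 22 + 2 T$ ($g{\left(T \right)} = \left(T + 22\right) + T = \left(22 + T\right) + T = 22 + 2 T$)
$g{\left(208 \right)} - 542 \left(-8\right) = \left(22 + 2 \cdot 208\right) - 542 \left(-8\right) = \left(22 + 416\right) - -4336 = 438 + 4336 = 4774$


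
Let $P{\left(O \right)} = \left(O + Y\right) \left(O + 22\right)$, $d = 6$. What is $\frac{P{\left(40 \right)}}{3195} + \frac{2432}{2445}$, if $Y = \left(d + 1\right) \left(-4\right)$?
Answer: $\frac{71032}{57865} \approx 1.2275$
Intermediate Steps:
$Y = -28$ ($Y = \left(6 + 1\right) \left(-4\right) = 7 \left(-4\right) = -28$)
$P{\left(O \right)} = \left(-28 + O\right) \left(22 + O\right)$ ($P{\left(O \right)} = \left(O - 28\right) \left(O + 22\right) = \left(-28 + O\right) \left(22 + O\right)$)
$\frac{P{\left(40 \right)}}{3195} + \frac{2432}{2445} = \frac{-616 + 40^{2} - 240}{3195} + \frac{2432}{2445} = \left(-616 + 1600 - 240\right) \frac{1}{3195} + 2432 \cdot \frac{1}{2445} = 744 \cdot \frac{1}{3195} + \frac{2432}{2445} = \frac{248}{1065} + \frac{2432}{2445} = \frac{71032}{57865}$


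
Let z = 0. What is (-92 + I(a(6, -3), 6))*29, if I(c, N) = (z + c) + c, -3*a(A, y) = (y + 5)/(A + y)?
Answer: -24128/9 ≈ -2680.9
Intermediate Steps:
a(A, y) = -(5 + y)/(3*(A + y)) (a(A, y) = -(y + 5)/(3*(A + y)) = -(5 + y)/(3*(A + y)))
I(c, N) = 2*c (I(c, N) = (0 + c) + c = c + c = 2*c)
(-92 + I(a(6, -3), 6))*29 = (-92 + 2*((-5 - 1*(-3))/(3*(6 - 3))))*29 = (-92 + 2*((1/3)*(-5 + 3)/3))*29 = (-92 + 2*((1/3)*(1/3)*(-2)))*29 = (-92 + 2*(-2/9))*29 = (-92 - 4/9)*29 = -832/9*29 = -24128/9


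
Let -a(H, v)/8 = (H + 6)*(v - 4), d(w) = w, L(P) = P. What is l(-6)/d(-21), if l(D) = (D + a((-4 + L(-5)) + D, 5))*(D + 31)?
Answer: -550/7 ≈ -78.571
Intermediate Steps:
a(H, v) = -8*(-4 + v)*(6 + H) (a(H, v) = -8*(H + 6)*(v - 4) = -8*(6 + H)*(-4 + v) = -8*(-4 + v)*(6 + H))
l(D) = (24 - 7*D)*(31 + D) (l(D) = (D + (192 - 48*5 + 32*((-4 - 5) + D) - 8*((-4 - 5) + D)*5))*(D + 31) = (D + (192 - 240 + 32*(-9 + D) - 8*(-9 + D)*5))*(31 + D) = (D + (192 - 240 + (-288 + 32*D) + (360 - 40*D)))*(31 + D) = (D + (24 - 8*D))*(31 + D) = (24 - 7*D)*(31 + D))
l(-6)/d(-21) = (744 - 193*(-6) - 7*(-6)**2)/(-21) = (744 + 1158 - 7*36)*(-1/21) = (744 + 1158 - 252)*(-1/21) = 1650*(-1/21) = -550/7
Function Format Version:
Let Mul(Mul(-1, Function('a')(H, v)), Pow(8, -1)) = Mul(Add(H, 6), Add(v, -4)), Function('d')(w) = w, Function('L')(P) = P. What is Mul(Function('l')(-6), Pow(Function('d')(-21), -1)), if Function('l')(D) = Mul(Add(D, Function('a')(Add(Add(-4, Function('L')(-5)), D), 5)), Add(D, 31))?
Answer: Rational(-550, 7) ≈ -78.571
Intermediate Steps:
Function('a')(H, v) = Mul(-8, Add(-4, v), Add(6, H)) (Function('a')(H, v) = Mul(-8, Mul(Add(H, 6), Add(v, -4))) = Mul(-8, Mul(Add(6, H), Add(-4, v))) = Mul(-8, Mul(Add(-4, v), Add(6, H))) = Mul(-8, Add(-4, v), Add(6, H)))
Function('l')(D) = Mul(Add(24, Mul(-7, D)), Add(31, D)) (Function('l')(D) = Mul(Add(D, Add(192, Mul(-48, 5), Mul(32, Add(Add(-4, -5), D)), Mul(-8, Add(Add(-4, -5), D), 5))), Add(D, 31)) = Mul(Add(D, Add(192, -240, Mul(32, Add(-9, D)), Mul(-8, Add(-9, D), 5))), Add(31, D)) = Mul(Add(D, Add(192, -240, Add(-288, Mul(32, D)), Add(360, Mul(-40, D)))), Add(31, D)) = Mul(Add(D, Add(24, Mul(-8, D))), Add(31, D)) = Mul(Add(24, Mul(-7, D)), Add(31, D)))
Mul(Function('l')(-6), Pow(Function('d')(-21), -1)) = Mul(Add(744, Mul(-193, -6), Mul(-7, Pow(-6, 2))), Pow(-21, -1)) = Mul(Add(744, 1158, Mul(-7, 36)), Rational(-1, 21)) = Mul(Add(744, 1158, -252), Rational(-1, 21)) = Mul(1650, Rational(-1, 21)) = Rational(-550, 7)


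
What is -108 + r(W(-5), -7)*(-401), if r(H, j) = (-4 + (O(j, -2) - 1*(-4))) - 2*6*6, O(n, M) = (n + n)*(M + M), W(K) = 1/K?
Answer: 6308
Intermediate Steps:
O(n, M) = 4*M*n (O(n, M) = (2*n)*(2*M) = 4*M*n)
r(H, j) = -72 - 8*j (r(H, j) = (-4 + (4*(-2)*j - 1*(-4))) - 2*6*6 = (-4 + (-8*j + 4)) - 12*6 = (-4 + (4 - 8*j)) - 72 = -8*j - 72 = -72 - 8*j)
-108 + r(W(-5), -7)*(-401) = -108 + (-72 - 8*(-7))*(-401) = -108 + (-72 + 56)*(-401) = -108 - 16*(-401) = -108 + 6416 = 6308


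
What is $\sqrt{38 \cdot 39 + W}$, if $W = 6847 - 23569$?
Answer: $2 i \sqrt{3810} \approx 123.45 i$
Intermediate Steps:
$W = -16722$ ($W = 6847 - 23569 = -16722$)
$\sqrt{38 \cdot 39 + W} = \sqrt{38 \cdot 39 - 16722} = \sqrt{1482 - 16722} = \sqrt{-15240} = 2 i \sqrt{3810}$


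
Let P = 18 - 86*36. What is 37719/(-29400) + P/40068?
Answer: -706269/519400 ≈ -1.3598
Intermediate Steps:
P = -3078 (P = 18 - 3096 = -3078)
37719/(-29400) + P/40068 = 37719/(-29400) - 3078/40068 = 37719*(-1/29400) - 3078*1/40068 = -12573/9800 - 57/742 = -706269/519400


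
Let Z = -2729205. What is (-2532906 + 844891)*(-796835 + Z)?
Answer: 5952008410600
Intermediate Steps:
(-2532906 + 844891)*(-796835 + Z) = (-2532906 + 844891)*(-796835 - 2729205) = -1688015*(-3526040) = 5952008410600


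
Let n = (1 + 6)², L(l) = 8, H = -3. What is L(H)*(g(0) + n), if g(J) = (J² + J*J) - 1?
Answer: 384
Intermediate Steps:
g(J) = -1 + 2*J² (g(J) = (J² + J²) - 1 = 2*J² - 1 = -1 + 2*J²)
n = 49 (n = 7² = 49)
L(H)*(g(0) + n) = 8*((-1 + 2*0²) + 49) = 8*((-1 + 2*0) + 49) = 8*((-1 + 0) + 49) = 8*(-1 + 49) = 8*48 = 384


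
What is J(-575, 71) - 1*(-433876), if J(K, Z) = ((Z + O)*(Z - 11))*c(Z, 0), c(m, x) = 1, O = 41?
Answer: 440596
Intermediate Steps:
J(K, Z) = (-11 + Z)*(41 + Z) (J(K, Z) = ((Z + 41)*(Z - 11))*1 = ((41 + Z)*(-11 + Z))*1 = ((-11 + Z)*(41 + Z))*1 = (-11 + Z)*(41 + Z))
J(-575, 71) - 1*(-433876) = (-451 + 71² + 30*71) - 1*(-433876) = (-451 + 5041 + 2130) + 433876 = 6720 + 433876 = 440596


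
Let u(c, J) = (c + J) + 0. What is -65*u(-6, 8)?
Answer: -130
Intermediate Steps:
u(c, J) = J + c (u(c, J) = (J + c) + 0 = J + c)
-65*u(-6, 8) = -65*(8 - 6) = -65*2 = -130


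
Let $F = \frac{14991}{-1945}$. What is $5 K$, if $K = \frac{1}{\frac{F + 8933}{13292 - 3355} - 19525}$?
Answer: $- \frac{96637325}{377351394431} \approx -0.00025609$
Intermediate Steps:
$F = - \frac{14991}{1945}$ ($F = 14991 \left(- \frac{1}{1945}\right) = - \frac{14991}{1945} \approx -7.7075$)
$K = - \frac{19327465}{377351394431}$ ($K = \frac{1}{\frac{- \frac{14991}{1945} + 8933}{13292 - 3355} - 19525} = \frac{1}{\frac{17359694}{1945 \left(13292 + \left(-5860 + 2505\right)\right)} - 19525} = \frac{1}{\frac{17359694}{1945 \left(13292 - 3355\right)} - 19525} = \frac{1}{\frac{17359694}{1945 \cdot 9937} - 19525} = \frac{1}{\frac{17359694}{1945} \cdot \frac{1}{9937} - 19525} = \frac{1}{\frac{17359694}{19327465} - 19525} = \frac{1}{- \frac{377351394431}{19327465}} = - \frac{19327465}{377351394431} \approx -5.1219 \cdot 10^{-5}$)
$5 K = 5 \left(- \frac{19327465}{377351394431}\right) = - \frac{96637325}{377351394431}$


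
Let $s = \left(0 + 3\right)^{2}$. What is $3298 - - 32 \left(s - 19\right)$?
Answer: $2978$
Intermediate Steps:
$s = 9$ ($s = 3^{2} = 9$)
$3298 - - 32 \left(s - 19\right) = 3298 - - 32 \left(9 - 19\right) = 3298 - \left(-32\right) \left(-10\right) = 3298 - 320 = 2978$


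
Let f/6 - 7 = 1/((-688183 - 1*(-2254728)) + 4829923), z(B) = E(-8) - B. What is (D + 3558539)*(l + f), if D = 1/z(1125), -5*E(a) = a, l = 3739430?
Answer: 39842393905459824658443/2994080063 ≈ 1.3307e+13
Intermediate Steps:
E(a) = -a/5
z(B) = 8/5 - B (z(B) = -1/5*(-8) - B = 8/5 - B)
D = -5/5617 (D = 1/(8/5 - 1*1125) = 1/(8/5 - 1125) = 1/(-5617/5) = -5/5617 ≈ -0.00089015)
f = 44775277/1066078 (f = 42 + 6/((-688183 - 1*(-2254728)) + 4829923) = 42 + 6/((-688183 + 2254728) + 4829923) = 42 + 6/(1566545 + 4829923) = 42 + 6/6396468 = 42 + 6*(1/6396468) = 42 + 1/1066078 = 44775277/1066078 ≈ 42.000)
(D + 3558539)*(l + f) = (-5/5617 + 3558539)*(3739430 + 44775277/1066078) = (19988313558/5617)*(3986568830817/1066078) = 39842393905459824658443/2994080063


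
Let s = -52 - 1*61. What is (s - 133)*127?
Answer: -31242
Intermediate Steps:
s = -113 (s = -52 - 61 = -113)
(s - 133)*127 = (-113 - 133)*127 = -246*127 = -31242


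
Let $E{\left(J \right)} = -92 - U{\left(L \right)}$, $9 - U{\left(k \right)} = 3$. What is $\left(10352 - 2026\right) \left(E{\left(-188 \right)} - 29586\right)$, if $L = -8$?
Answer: $-247148984$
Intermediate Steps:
$U{\left(k \right)} = 6$ ($U{\left(k \right)} = 9 - 3 = 6$)
$E{\left(J \right)} = -98$ ($E{\left(J \right)} = -92 - 6 = -98$)
$\left(10352 - 2026\right) \left(E{\left(-188 \right)} - 29586\right) = \left(10352 - 2026\right) \left(-98 - 29586\right) = \left(10352 - 2026\right) \left(-29684\right) = 8326 \left(-29684\right) = -247148984$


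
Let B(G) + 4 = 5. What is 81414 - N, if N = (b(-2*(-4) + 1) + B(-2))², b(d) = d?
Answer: 81314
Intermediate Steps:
B(G) = 1 (B(G) = -4 + 5 = 1)
N = 100 (N = ((-2*(-4) + 1) + 1)² = ((8 + 1) + 1)² = (9 + 1)² = 10² = 100)
81414 - N = 81414 - 1*100 = 81414 - 100 = 81314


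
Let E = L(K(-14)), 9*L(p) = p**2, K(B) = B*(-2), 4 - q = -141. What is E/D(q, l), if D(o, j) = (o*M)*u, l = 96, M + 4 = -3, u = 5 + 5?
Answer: -56/6525 ≈ -0.0085824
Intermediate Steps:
q = 145 (q = 4 - 1*(-141) = 4 + 141 = 145)
u = 10
M = -7 (M = -4 - 3 = -7)
K(B) = -2*B
L(p) = p**2/9
E = 784/9 (E = (-2*(-14))**2/9 = (1/9)*28**2 = (1/9)*784 = 784/9 ≈ 87.111)
D(o, j) = -70*o (D(o, j) = (o*(-7))*10 = -7*o*10 = -70*o)
E/D(q, l) = 784/(9*((-70*145))) = (784/9)/(-10150) = (784/9)*(-1/10150) = -56/6525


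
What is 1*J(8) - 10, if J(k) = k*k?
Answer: 54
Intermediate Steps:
J(k) = k**2
1*J(8) - 10 = 1*8**2 - 10 = 1*64 - 10 = 64 - 10 = 54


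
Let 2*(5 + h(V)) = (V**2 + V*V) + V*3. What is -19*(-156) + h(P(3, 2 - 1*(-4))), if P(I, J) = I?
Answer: 5945/2 ≈ 2972.5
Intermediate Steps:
h(V) = -5 + V**2 + 3*V/2 (h(V) = -5 + ((V**2 + V*V) + V*3)/2 = -5 + ((V**2 + V**2) + 3*V)/2 = -5 + (2*V**2 + 3*V)/2 = -5 + (V**2 + 3*V/2) = -5 + V**2 + 3*V/2)
-19*(-156) + h(P(3, 2 - 1*(-4))) = -19*(-156) + (-5 + 3**2 + (3/2)*3) = 2964 + (-5 + 9 + 9/2) = 2964 + 17/2 = 5945/2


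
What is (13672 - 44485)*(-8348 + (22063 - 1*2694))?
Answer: -339590073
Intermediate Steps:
(13672 - 44485)*(-8348 + (22063 - 1*2694)) = -30813*(-8348 + (22063 - 2694)) = -30813*(-8348 + 19369) = -30813*11021 = -339590073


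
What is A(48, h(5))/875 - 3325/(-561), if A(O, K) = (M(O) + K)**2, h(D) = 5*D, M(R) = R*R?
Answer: 3045908576/490875 ≈ 6205.1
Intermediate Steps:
M(R) = R**2
A(O, K) = (K + O**2)**2 (A(O, K) = (O**2 + K)**2 = (K + O**2)**2)
A(48, h(5))/875 - 3325/(-561) = (5*5 + 48**2)**2/875 - 3325/(-561) = (25 + 2304)**2*(1/875) - 3325*(-1/561) = 2329**2*(1/875) + 3325/561 = 5424241*(1/875) + 3325/561 = 5424241/875 + 3325/561 = 3045908576/490875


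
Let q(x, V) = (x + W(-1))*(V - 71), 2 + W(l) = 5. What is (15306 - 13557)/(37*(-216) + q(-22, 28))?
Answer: -1749/7175 ≈ -0.24376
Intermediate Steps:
W(l) = 3 (W(l) = -2 + 5 = 3)
q(x, V) = (-71 + V)*(3 + x) (q(x, V) = (x + 3)*(V - 71) = (3 + x)*(-71 + V) = (-71 + V)*(3 + x))
(15306 - 13557)/(37*(-216) + q(-22, 28)) = (15306 - 13557)/(37*(-216) + (-213 - 71*(-22) + 3*28 + 28*(-22))) = 1749/(-7992 + (-213 + 1562 + 84 - 616)) = 1749/(-7992 + 817) = 1749/(-7175) = 1749*(-1/7175) = -1749/7175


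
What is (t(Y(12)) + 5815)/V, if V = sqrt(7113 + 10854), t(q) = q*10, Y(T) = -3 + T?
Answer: 5905*sqrt(17967)/17967 ≈ 44.054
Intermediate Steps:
t(q) = 10*q
V = sqrt(17967) ≈ 134.04
(t(Y(12)) + 5815)/V = (10*(-3 + 12) + 5815)/(sqrt(17967)) = (10*9 + 5815)*(sqrt(17967)/17967) = (90 + 5815)*(sqrt(17967)/17967) = 5905*(sqrt(17967)/17967) = 5905*sqrt(17967)/17967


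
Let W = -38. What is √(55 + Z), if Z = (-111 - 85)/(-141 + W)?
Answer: √1797339/179 ≈ 7.4897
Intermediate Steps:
Z = 196/179 (Z = (-111 - 85)/(-141 - 38) = -196/(-179) = -196*(-1/179) = 196/179 ≈ 1.0950)
√(55 + Z) = √(55 + 196/179) = √(10041/179) = √1797339/179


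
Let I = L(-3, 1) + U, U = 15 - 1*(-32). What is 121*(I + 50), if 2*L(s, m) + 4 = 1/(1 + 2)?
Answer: 69091/6 ≈ 11515.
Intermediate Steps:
U = 47 (U = 15 + 32 = 47)
L(s, m) = -11/6 (L(s, m) = -2 + 1/(2*(1 + 2)) = -2 + (½)/3 = -2 + (½)*(⅓) = -2 + ⅙ = -11/6)
I = 271/6 (I = -11/6 + 47 = 271/6 ≈ 45.167)
121*(I + 50) = 121*(271/6 + 50) = 121*(571/6) = 69091/6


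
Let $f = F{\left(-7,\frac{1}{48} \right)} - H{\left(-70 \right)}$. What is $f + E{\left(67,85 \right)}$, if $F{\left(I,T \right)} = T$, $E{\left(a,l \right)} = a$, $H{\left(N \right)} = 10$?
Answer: $\frac{2737}{48} \approx 57.021$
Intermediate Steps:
$f = - \frac{479}{48}$ ($f = \frac{1}{48} - 10 = - \frac{479}{48} \approx -9.9792$)
$f + E{\left(67,85 \right)} = - \frac{479}{48} + 67 = \frac{2737}{48}$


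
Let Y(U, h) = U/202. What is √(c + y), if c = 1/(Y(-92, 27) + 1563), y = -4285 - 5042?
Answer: I*√232300162656386/157817 ≈ 96.576*I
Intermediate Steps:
Y(U, h) = U/202 (Y(U, h) = U*(1/202) = U/202)
y = -9327
c = 101/157817 (c = 1/((1/202)*(-92) + 1563) = 1/(-46/101 + 1563) = 1/(157817/101) = 101/157817 ≈ 0.00063998)
√(c + y) = √(101/157817 - 9327) = √(-1471959058/157817) = I*√232300162656386/157817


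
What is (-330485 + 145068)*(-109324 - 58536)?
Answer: 31124097620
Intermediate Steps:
(-330485 + 145068)*(-109324 - 58536) = -185417*(-167860) = 31124097620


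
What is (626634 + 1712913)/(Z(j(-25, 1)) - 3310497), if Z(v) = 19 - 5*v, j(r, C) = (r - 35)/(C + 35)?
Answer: -7018641/9931409 ≈ -0.70671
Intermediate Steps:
j(r, C) = (-35 + r)/(35 + C)
(626634 + 1712913)/(Z(j(-25, 1)) - 3310497) = (626634 + 1712913)/((19 - 5*(-35 - 25)/(35 + 1)) - 3310497) = 2339547/((19 - 5*(-60)/36) - 3310497) = 2339547/((19 - 5*(-5/3)) - 3310497) = 2339547/((19 + 25/3) - 3310497) = 2339547/(82/3 - 3310497) = 2339547/(-9931409/3) = 2339547*(-3/9931409) = -7018641/9931409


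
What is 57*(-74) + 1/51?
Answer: -215117/51 ≈ -4218.0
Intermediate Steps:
57*(-74) + 1/51 = -4218 + 1/51 = -215117/51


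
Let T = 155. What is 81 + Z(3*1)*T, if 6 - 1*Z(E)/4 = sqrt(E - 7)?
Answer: 3801 - 1240*I ≈ 3801.0 - 1240.0*I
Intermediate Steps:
Z(E) = 24 - 4*sqrt(-7 + E) (Z(E) = 24 - 4*sqrt(E - 7) = 24 - 4*sqrt(-7 + E))
81 + Z(3*1)*T = 81 + (24 - 4*sqrt(-7 + 3*1))*155 = 81 + (24 - 4*sqrt(-7 + 3))*155 = 81 + (24 - 8*I)*155 = 81 + (3720 - 1240*I) = 3801 - 1240*I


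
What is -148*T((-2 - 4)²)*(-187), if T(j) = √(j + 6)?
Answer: 27676*√42 ≈ 1.7936e+5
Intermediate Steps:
T(j) = √(6 + j)
-148*T((-2 - 4)²)*(-187) = -148*√(6 + (-2 - 4)²)*(-187) = -148*√(6 + (-6)²)*(-187) = -148*√(6 + 36)*(-187) = -148*√42*(-187) = 27676*√42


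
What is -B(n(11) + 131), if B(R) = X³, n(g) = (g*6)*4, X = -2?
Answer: 8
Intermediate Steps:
n(g) = 24*g (n(g) = (6*g)*4 = 24*g)
B(R) = -8 (B(R) = (-2)³ = -8)
-B(n(11) + 131) = -1*(-8) = 8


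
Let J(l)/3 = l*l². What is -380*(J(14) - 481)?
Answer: -2945380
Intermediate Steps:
J(l) = 3*l³ (J(l) = 3*(l*l²) = 3*l³)
-380*(J(14) - 481) = -380*(3*14³ - 481) = -380*(3*2744 - 481) = -380*(8232 - 481) = -380*7751 = -2945380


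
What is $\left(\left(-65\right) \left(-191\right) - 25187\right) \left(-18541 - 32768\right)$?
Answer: $655318548$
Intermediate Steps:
$\left(\left(-65\right) \left(-191\right) - 25187\right) \left(-18541 - 32768\right) = \left(12415 - 25187\right) \left(-51309\right) = \left(-12772\right) \left(-51309\right) = 655318548$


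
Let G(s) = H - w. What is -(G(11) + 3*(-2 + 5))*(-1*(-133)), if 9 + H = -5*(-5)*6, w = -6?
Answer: -20748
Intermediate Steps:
H = 141 (H = -9 - 5*(-5)*6 = -9 + 25*6 = -9 + 150 = 141)
G(s) = 147 (G(s) = 141 - 1*(-6) = 141 + 6 = 147)
-(G(11) + 3*(-2 + 5))*(-1*(-133)) = -(147 + 3*(-2 + 5))*(-1*(-133)) = -(147 + 3*3)*133 = -(147 + 9)*133 = -156*133 = -1*20748 = -20748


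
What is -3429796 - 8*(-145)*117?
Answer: -3294076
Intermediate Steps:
-3429796 - 8*(-145)*117 = -3429796 - (-1160)*117 = -3429796 - 1*(-135720) = -3429796 + 135720 = -3294076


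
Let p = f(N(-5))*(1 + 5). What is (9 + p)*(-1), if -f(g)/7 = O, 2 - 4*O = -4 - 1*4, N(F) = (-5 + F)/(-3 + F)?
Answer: 96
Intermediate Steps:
N(F) = (-5 + F)/(-3 + F)
O = 5/2 (O = 1/2 - (-4 - 1*4)/4 = 1/2 - (-4 - 4)/4 = 1/2 - 1/4*(-8) = 1/2 + 2 = 5/2 ≈ 2.5000)
f(g) = -35/2 (f(g) = -7*5/2 = -35/2)
p = -105 (p = -35*(1 + 5)/2 = -35/2*6 = -105)
(9 + p)*(-1) = (9 - 105)*(-1) = -96*(-1) = 96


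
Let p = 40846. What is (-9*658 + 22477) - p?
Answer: -24291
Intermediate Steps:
(-9*658 + 22477) - p = (-9*658 + 22477) - 1*40846 = (-5922 + 22477) - 40846 = 16555 - 40846 = -24291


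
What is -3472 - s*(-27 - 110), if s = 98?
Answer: 9954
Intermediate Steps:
-3472 - s*(-27 - 110) = -3472 - 98*(-27 - 110) = -3472 - 98*(-137) = -3472 - 1*(-13426) = -3472 + 13426 = 9954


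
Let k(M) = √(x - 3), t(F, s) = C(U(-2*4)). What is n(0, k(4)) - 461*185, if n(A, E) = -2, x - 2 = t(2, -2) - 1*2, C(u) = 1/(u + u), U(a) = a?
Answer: -85287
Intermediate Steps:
C(u) = 1/(2*u)
t(F, s) = -1/16 (t(F, s) = 1/(2*((-2*4))) = (½)/(-8) = (½)*(-⅛) = -1/16)
x = -1/16 (x = 2 + (-1/16 - 1*2) = 2 + (-1/16 - 2) = 2 - 33/16 = -1/16 ≈ -0.062500)
k(M) = 7*I/4 (k(M) = √(-1/16 - 3) = √(-49/16) = 7*I/4)
n(0, k(4)) - 461*185 = -2 - 461*185 = -2 - 85285 = -85287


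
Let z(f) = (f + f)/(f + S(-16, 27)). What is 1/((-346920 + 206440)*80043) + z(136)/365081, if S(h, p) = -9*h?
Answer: 15291928157/5747184286608576 ≈ 2.6608e-6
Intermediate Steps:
z(f) = 2*f/(144 + f) (z(f) = (f + f)/(f - 9*(-16)) = (2*f)/(f + 144) = (2*f)/(144 + f) = 2*f/(144 + f))
1/((-346920 + 206440)*80043) + z(136)/365081 = 1/((-346920 + 206440)*80043) + (2*136/(144 + 136))/365081 = (1/80043)/(-140480) + (2*136/280)*(1/365081) = -1/140480*1/80043 + (2*136*(1/280))*(1/365081) = -1/11244440640 + (34/35)*(1/365081) = -1/11244440640 + 34/12777835 = 15291928157/5747184286608576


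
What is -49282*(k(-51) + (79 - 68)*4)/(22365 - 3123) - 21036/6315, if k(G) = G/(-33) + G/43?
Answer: -373410499102/3193097655 ≈ -116.94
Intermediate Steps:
k(G) = -10*G/1419 (k(G) = G*(-1/33) + G*(1/43) = -G/33 + G/43 = -10*G/1419)
-49282*(k(-51) + (79 - 68)*4)/(22365 - 3123) - 21036/6315 = -49282*(-10/1419*(-51) + (79 - 68)*4)/(22365 - 3123) - 21036/6315 = -49282/(19242/(170/473 + 11*4)) - 21036*1/6315 = -49282/(19242/(170/473 + 44)) - 7012/2105 = -49282/(19242/(20982/473)) - 7012/2105 = -49282/(19242*(473/20982)) - 7012/2105 = -49282/1516911/3497 - 7012/2105 = -49282*3497/1516911 - 7012/2105 = -172339154/1516911 - 7012/2105 = -373410499102/3193097655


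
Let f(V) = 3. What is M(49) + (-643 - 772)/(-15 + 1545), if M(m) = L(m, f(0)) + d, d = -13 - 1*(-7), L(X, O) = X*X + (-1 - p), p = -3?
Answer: 733199/306 ≈ 2396.1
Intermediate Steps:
L(X, O) = 2 + X**2 (L(X, O) = X*X + (-1 - 1*(-3)) = X**2 + (-1 + 3) = X**2 + 2 = 2 + X**2)
d = -6 (d = -13 + 7 = -6)
M(m) = -4 + m**2 (M(m) = (2 + m**2) - 6 = -4 + m**2)
M(49) + (-643 - 772)/(-15 + 1545) = (-4 + 49**2) + (-643 - 772)/(-15 + 1545) = (-4 + 2401) - 1415/1530 = 2397 - 1415*1/1530 = 2397 - 283/306 = 733199/306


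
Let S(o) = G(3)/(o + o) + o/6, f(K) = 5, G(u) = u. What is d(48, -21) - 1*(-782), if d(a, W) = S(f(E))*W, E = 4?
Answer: 3791/5 ≈ 758.20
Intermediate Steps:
S(o) = o/6 + 3/(2*o) (S(o) = 3/(o + o) + o/6 = 3/((2*o)) + o*(⅙) = 3*(1/(2*o)) + o/6 = 3/(2*o) + o/6 = o/6 + 3/(2*o))
d(a, W) = 17*W/15 (d(a, W) = ((⅙)*(9 + 5²)/5)*W = ((⅙)*(⅕)*(9 + 25))*W = ((⅙)*(⅕)*34)*W = 17*W/15)
d(48, -21) - 1*(-782) = (17/15)*(-21) - 1*(-782) = -119/5 + 782 = 3791/5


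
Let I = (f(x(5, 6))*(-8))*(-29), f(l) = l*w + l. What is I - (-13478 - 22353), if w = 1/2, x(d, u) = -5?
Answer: 34091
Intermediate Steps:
w = ½ ≈ 0.50000
f(l) = 3*l/2 (f(l) = l*(½) + l = l/2 + l = 3*l/2)
I = -1740 (I = (((3/2)*(-5))*(-8))*(-29) = -15/2*(-8)*(-29) = 60*(-29) = -1740)
I - (-13478 - 22353) = -1740 - (-13478 - 22353) = -1740 - 1*(-35831) = -1740 + 35831 = 34091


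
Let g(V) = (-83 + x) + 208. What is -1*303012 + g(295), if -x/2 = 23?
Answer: -302933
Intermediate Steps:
x = -46 (x = -2*23 = -46)
g(V) = 79 (g(V) = (-83 - 46) + 208 = -129 + 208 = 79)
-1*303012 + g(295) = -1*303012 + 79 = -303012 + 79 = -302933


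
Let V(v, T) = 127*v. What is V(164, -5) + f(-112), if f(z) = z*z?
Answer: 33372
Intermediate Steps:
f(z) = z²
V(164, -5) + f(-112) = 127*164 + (-112)² = 20828 + 12544 = 33372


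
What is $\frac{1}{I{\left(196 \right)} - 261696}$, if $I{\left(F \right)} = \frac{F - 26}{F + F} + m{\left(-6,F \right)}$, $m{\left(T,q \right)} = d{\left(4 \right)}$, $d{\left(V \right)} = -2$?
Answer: $- \frac{196}{51292723} \approx -3.8212 \cdot 10^{-6}$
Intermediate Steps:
$m{\left(T,q \right)} = -2$
$I{\left(F \right)} = -2 + \frac{-26 + F}{2 F}$ ($I{\left(F \right)} = \frac{F - 26}{F + F} - 2 = \frac{-26 + F}{2 F} - 2 = -2 + \frac{-26 + F}{2 F}$)
$\frac{1}{I{\left(196 \right)} - 261696} = \frac{1}{\left(- \frac{3}{2} - \frac{13}{196}\right) - 261696} = \frac{1}{- \frac{307}{196} - 261696} = \frac{1}{- \frac{51292723}{196}} = - \frac{196}{51292723}$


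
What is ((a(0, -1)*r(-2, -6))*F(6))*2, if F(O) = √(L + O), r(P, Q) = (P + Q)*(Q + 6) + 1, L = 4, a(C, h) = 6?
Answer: 12*√10 ≈ 37.947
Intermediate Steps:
r(P, Q) = 1 + (6 + Q)*(P + Q) (r(P, Q) = (P + Q)*(6 + Q) + 1 = (6 + Q)*(P + Q) + 1 = 1 + (6 + Q)*(P + Q))
F(O) = √(4 + O)
((a(0, -1)*r(-2, -6))*F(6))*2 = ((6*(1 + (-6)² + 6*(-2) + 6*(-6) - 2*(-6)))*√(4 + 6))*2 = ((6*(1 + 36 - 12 - 36 + 12))*√10)*2 = ((6*1)*√10)*2 = (6*√10)*2 = 12*√10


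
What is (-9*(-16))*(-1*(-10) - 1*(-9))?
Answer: 2736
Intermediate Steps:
(-9*(-16))*(-1*(-10) - 1*(-9)) = 144*(10 + 9) = 144*19 = 2736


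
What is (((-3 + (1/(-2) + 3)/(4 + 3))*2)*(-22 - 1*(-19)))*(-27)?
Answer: -2997/7 ≈ -428.14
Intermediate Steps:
(((-3 + (1/(-2) + 3)/(4 + 3))*2)*(-22 - 1*(-19)))*(-27) = (((-3 + (-½ + 3)/7)*2)*(-22 + 19))*(-27) = (((-3 + (5/2)*(⅐))*2)*(-3))*(-27) = (((-3 + 5/14)*2)*(-3))*(-27) = (-37/14*2*(-3))*(-27) = -37/7*(-3)*(-27) = (111/7)*(-27) = -2997/7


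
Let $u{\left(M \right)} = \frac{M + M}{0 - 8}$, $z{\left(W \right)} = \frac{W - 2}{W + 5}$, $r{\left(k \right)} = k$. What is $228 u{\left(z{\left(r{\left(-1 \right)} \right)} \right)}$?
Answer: $\frac{171}{4} \approx 42.75$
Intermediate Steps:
$z{\left(W \right)} = \frac{-2 + W}{5 + W}$
$u{\left(M \right)} = - \frac{M}{4}$ ($u{\left(M \right)} = \frac{2 M}{-8} = 2 M \left(- \frac{1}{8}\right) = - \frac{M}{4}$)
$228 u{\left(z{\left(r{\left(-1 \right)} \right)} \right)} = 228 \left(- \frac{\frac{1}{5 - 1} \left(-2 - 1\right)}{4}\right) = 228 \left(- \frac{\frac{1}{4} \left(-3\right)}{4}\right) = 228 \left(\left(- \frac{1}{4}\right) \left(- \frac{3}{4}\right)\right) = 228 \cdot \frac{3}{16} = \frac{171}{4}$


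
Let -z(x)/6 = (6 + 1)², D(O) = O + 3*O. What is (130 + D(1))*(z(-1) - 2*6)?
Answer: -41004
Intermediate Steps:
D(O) = 4*O
z(x) = -294 (z(x) = -6*(6 + 1)² = -6*7² = -6*49 = -294)
(130 + D(1))*(z(-1) - 2*6) = (130 + 4*1)*(-294 - 2*6) = (130 + 4)*(-294 - 12) = 134*(-306) = -41004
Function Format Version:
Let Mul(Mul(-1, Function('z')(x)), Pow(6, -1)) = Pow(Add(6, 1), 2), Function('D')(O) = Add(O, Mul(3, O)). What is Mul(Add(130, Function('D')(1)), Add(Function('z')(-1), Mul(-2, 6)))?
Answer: -41004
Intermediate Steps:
Function('D')(O) = Mul(4, O)
Function('z')(x) = -294 (Function('z')(x) = Mul(-6, Pow(Add(6, 1), 2)) = Mul(-6, Pow(7, 2)) = Mul(-6, 49) = -294)
Mul(Add(130, Function('D')(1)), Add(Function('z')(-1), Mul(-2, 6))) = Mul(Add(130, Mul(4, 1)), Add(-294, Mul(-2, 6))) = Mul(Add(130, 4), Add(-294, -12)) = Mul(134, -306) = -41004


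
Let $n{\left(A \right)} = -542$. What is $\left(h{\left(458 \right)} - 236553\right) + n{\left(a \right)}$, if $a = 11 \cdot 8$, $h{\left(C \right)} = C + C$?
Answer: $-236179$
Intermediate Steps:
$h{\left(C \right)} = 2 C$
$a = 88$
$\left(h{\left(458 \right)} - 236553\right) + n{\left(a \right)} = \left(2 \cdot 458 - 236553\right) - 542 = \left(916 - 236553\right) - 542 = -235637 - 542 = -236179$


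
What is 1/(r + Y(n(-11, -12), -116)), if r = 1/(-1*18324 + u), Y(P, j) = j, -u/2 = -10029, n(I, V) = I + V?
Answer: -1734/201143 ≈ -0.0086207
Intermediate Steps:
u = 20058 (u = -2*(-10029) = 20058)
r = 1/1734 (r = 1/(-1*18324 + 20058) = 1/(-18324 + 20058) = 1/1734 ≈ 0.00057670)
1/(r + Y(n(-11, -12), -116)) = 1/(1/1734 - 116) = 1/(-201143/1734) = -1734/201143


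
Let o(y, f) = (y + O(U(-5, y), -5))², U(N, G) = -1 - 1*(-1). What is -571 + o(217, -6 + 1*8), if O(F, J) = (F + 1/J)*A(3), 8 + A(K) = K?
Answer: 46953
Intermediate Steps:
A(K) = -8 + K
U(N, G) = 0 (U(N, G) = -1 + 1 = 0)
O(F, J) = -5*F - 5/J (O(F, J) = (F + 1/J)*(-8 + 3) = (F + 1/J)*(-5) = -5*F - 5/J)
o(y, f) = (1 + y)² (o(y, f) = (y + (-5*0 - 5/(-5)))² = (y + (0 - 5*(-⅕)))² = (y + (0 + 1))² = (y + 1)² = (1 + y)²)
-571 + o(217, -6 + 1*8) = -571 + (1 + 217)² = -571 + 218² = -571 + 47524 = 46953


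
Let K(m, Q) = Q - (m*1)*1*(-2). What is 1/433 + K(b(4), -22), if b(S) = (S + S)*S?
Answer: 18187/433 ≈ 42.002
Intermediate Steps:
b(S) = 2*S² (b(S) = (2*S)*S = 2*S²)
K(m, Q) = Q + 2*m (K(m, Q) = Q - m*1*(-2) = Q - m*(-2) = Q - (-2)*m = Q + 2*m)
1/433 + K(b(4), -22) = 1/433 + (-22 + 2*(2*4²)) = 1/433 + (-22 + 2*(2*16)) = 1/433 + (-22 + 2*32) = 1/433 + (-22 + 64) = 1/433 + 42 = 18187/433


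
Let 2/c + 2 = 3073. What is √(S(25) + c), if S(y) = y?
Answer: √235782167/3071 ≈ 5.0001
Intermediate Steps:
c = 2/3071 (c = 2/(-2 + 3073) = 2/3071 ≈ 0.00065125)
√(S(25) + c) = √(25 + 2/3071) = √(76777/3071) = √235782167/3071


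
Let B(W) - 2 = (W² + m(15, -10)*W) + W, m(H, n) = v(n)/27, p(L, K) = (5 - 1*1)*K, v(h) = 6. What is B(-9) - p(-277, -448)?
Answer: 1864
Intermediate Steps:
p(L, K) = 4*K (p(L, K) = (5 - 1)*K = 4*K)
m(H, n) = 2/9 (m(H, n) = 6/27 = 6*(1/27) = 2/9)
B(W) = 2 + W² + 11*W/9 (B(W) = 2 + ((W² + 2*W/9) + W) = 2 + (W² + 11*W/9) = 2 + W² + 11*W/9)
B(-9) - p(-277, -448) = (2 + (-9)² + (11/9)*(-9)) - 4*(-448) = (2 + 81 - 11) - 1*(-1792) = 72 + 1792 = 1864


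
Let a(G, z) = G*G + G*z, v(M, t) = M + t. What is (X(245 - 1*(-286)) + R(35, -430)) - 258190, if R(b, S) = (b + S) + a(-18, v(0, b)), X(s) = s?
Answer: -258360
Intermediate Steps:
a(G, z) = G² + G*z
R(b, S) = 324 + S - 17*b (R(b, S) = (b + S) - 18*(-18 + (0 + b)) = (S + b) - 18*(-18 + b) = (S + b) + (324 - 18*b) = 324 + S - 17*b)
(X(245 - 1*(-286)) + R(35, -430)) - 258190 = ((245 - 1*(-286)) + (324 - 430 - 17*35)) - 258190 = ((245 + 286) + (324 - 430 - 595)) - 258190 = (531 - 701) - 258190 = -170 - 258190 = -258360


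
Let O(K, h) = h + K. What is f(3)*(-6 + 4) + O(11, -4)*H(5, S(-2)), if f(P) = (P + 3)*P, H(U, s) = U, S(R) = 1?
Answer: -1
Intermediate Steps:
f(P) = P*(3 + P) (f(P) = (3 + P)*P = P*(3 + P))
O(K, h) = K + h
f(3)*(-6 + 4) + O(11, -4)*H(5, S(-2)) = (3*(3 + 3))*(-6 + 4) + (11 - 4)*5 = (3*6)*(-2) + 7*5 = 18*(-2) + 35 = -36 + 35 = -1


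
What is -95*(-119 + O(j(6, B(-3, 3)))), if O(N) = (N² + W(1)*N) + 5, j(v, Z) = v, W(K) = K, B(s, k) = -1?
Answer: 6840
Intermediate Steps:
O(N) = 5 + N + N² (O(N) = (N² + 1*N) + 5 = (N² + N) + 5 = (N + N²) + 5 = 5 + N + N²)
-95*(-119 + O(j(6, B(-3, 3)))) = -95*(-119 + (5 + 6 + 6²)) = -95*(-119 + (5 + 6 + 36)) = -95*(-119 + 47) = -95*(-72) = 6840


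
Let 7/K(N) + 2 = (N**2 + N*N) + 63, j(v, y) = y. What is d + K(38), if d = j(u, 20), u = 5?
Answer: 58987/2949 ≈ 20.002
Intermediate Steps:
K(N) = 7/(61 + 2*N**2) (K(N) = 7/(-2 + ((N**2 + N*N) + 63)) = 7/(-2 + ((N**2 + N**2) + 63)) = 7/(-2 + (2*N**2 + 63)) = 7/(-2 + (63 + 2*N**2)) = 7/(61 + 2*N**2))
d = 20
d + K(38) = 20 + 7/(61 + 2*38**2) = 20 + 7/(61 + 2*1444) = 20 + 7/(61 + 2888) = 20 + 7/2949 = 58987/2949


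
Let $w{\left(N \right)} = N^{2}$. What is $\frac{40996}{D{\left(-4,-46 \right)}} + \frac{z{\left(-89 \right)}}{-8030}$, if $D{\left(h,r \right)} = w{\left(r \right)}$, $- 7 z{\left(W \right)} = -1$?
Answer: $\frac{576095761}{29735090} \approx 19.374$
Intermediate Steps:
$z{\left(W \right)} = \frac{1}{7}$ ($z{\left(W \right)} = \left(- \frac{1}{7}\right) \left(-1\right) = \frac{1}{7}$)
$D{\left(h,r \right)} = r^{2}$
$\frac{40996}{D{\left(-4,-46 \right)}} + \frac{z{\left(-89 \right)}}{-8030} = \frac{40996}{\left(-46\right)^{2}} + \frac{1}{7 \left(-8030\right)} = \frac{40996}{2116} + \frac{1}{7} \left(- \frac{1}{8030}\right) = 40996 \cdot \frac{1}{2116} - \frac{1}{56210} = \frac{10249}{529} - \frac{1}{56210} = \frac{576095761}{29735090}$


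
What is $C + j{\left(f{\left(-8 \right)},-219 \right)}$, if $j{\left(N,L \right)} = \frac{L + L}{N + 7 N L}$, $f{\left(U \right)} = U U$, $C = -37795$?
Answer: $- \frac{1852861861}{49024} \approx -37795.0$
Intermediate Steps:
$f{\left(U \right)} = U^{2}$
$j{\left(N,L \right)} = \frac{2 L}{N + 7 L N}$
$C + j{\left(f{\left(-8 \right)},-219 \right)} = -37795 + 2 \left(-219\right) \frac{1}{\left(-8\right)^{2}} \frac{1}{1 + 7 \left(-219\right)} = -37795 + 2 \left(-219\right) \frac{1}{64} \frac{1}{1 - 1533} = -37795 + 2 \left(-219\right) \frac{1}{64} \frac{1}{-1532} = -37795 + 2 \left(-219\right) \frac{1}{64} \left(- \frac{1}{1532}\right) = -37795 + \frac{219}{49024} = - \frac{1852861861}{49024}$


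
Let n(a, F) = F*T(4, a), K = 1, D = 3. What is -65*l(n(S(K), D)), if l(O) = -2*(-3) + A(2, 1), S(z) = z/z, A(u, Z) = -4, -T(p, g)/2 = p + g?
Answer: -130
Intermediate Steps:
T(p, g) = -2*g - 2*p (T(p, g) = -2*(p + g) = -2*(g + p) = -2*g - 2*p)
S(z) = 1
n(a, F) = F*(-8 - 2*a) (n(a, F) = F*(-2*a - 2*4) = F*(-2*a - 8) = F*(-8 - 2*a))
l(O) = 2 (l(O) = -2*(-3) - 4 = 6 - 4 = 2)
-65*l(n(S(K), D)) = -65*2 = -130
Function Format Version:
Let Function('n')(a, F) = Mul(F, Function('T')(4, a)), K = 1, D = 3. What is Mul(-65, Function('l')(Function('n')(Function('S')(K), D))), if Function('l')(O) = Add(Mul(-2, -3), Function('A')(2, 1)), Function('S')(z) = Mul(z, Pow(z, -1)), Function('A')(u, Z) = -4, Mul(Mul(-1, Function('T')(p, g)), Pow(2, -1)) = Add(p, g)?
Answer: -130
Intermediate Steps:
Function('T')(p, g) = Add(Mul(-2, g), Mul(-2, p)) (Function('T')(p, g) = Mul(-2, Add(p, g)) = Mul(-2, Add(g, p)) = Add(Mul(-2, g), Mul(-2, p)))
Function('S')(z) = 1
Function('n')(a, F) = Mul(F, Add(-8, Mul(-2, a))) (Function('n')(a, F) = Mul(F, Add(Mul(-2, a), Mul(-2, 4))) = Mul(F, Add(Mul(-2, a), -8)) = Mul(F, Add(-8, Mul(-2, a))))
Function('l')(O) = 2 (Function('l')(O) = Add(Mul(-2, -3), -4) = Add(6, -4) = 2)
Mul(-65, Function('l')(Function('n')(Function('S')(K), D))) = Mul(-65, 2) = -130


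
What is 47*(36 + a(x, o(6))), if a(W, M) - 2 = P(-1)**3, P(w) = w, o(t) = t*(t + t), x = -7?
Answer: 1739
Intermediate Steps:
o(t) = 2*t**2 (o(t) = t*(2*t) = 2*t**2)
a(W, M) = 1 (a(W, M) = 2 + (-1)**3 = 2 - 1 = 1)
47*(36 + a(x, o(6))) = 47*(36 + 1) = 47*37 = 1739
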